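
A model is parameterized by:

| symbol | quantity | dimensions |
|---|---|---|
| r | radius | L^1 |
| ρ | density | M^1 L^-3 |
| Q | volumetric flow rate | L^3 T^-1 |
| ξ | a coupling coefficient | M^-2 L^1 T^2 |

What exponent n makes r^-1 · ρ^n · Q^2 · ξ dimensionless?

Balance the M exponent: (1)·n from ρ, plus −(0) + 2·(0) + (-2) = -2 from the rest, must sum to zero.
n − 2 = 0, so n = 2.

2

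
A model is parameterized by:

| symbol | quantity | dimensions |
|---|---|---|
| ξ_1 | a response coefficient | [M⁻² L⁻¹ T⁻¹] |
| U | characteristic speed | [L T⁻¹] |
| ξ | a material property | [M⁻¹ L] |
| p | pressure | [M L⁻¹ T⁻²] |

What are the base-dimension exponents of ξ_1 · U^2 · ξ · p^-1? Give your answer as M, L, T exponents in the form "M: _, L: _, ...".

M: -4, L: 3, T: -1

Collect each base-dimension exponent across the product:
  M: (-2) + 2·(0) + (-1) − (1) = -4
  L: (-1) + 2·(1) + (1) − (-1) = 3
  T: (-1) + 2·(-1) + (0) − (-2) = -1
So the dimensions are [M⁻⁴ L³ T⁻¹].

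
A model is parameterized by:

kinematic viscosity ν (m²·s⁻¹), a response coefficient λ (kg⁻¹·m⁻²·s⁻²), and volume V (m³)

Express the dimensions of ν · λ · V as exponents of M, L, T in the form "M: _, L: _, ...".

M: -1, L: 3, T: -3

Collect each base-dimension exponent across the product:
  M: (0) + (-1) + (0) = -1
  L: (2) + (-2) + (3) = 3
  T: (-1) + (-2) + (0) = -3
So the dimensions are [M⁻¹ L³ T⁻³].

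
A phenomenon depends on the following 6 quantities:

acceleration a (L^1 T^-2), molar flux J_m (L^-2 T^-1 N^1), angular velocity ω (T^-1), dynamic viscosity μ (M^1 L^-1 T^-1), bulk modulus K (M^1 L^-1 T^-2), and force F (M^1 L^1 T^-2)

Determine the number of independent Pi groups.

There are 6 variables and 4 base dimensions (M, L, T, N).
The dimension matrix has rank 4.
Independent dimensionless groups: 6 − 4 = 2.

2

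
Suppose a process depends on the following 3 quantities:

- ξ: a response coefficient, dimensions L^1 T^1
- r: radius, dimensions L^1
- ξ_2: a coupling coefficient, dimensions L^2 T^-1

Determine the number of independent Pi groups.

There are 3 variables and 2 base dimensions (L, T).
The dimension matrix has rank 2.
Independent dimensionless groups: 3 − 2 = 1.

1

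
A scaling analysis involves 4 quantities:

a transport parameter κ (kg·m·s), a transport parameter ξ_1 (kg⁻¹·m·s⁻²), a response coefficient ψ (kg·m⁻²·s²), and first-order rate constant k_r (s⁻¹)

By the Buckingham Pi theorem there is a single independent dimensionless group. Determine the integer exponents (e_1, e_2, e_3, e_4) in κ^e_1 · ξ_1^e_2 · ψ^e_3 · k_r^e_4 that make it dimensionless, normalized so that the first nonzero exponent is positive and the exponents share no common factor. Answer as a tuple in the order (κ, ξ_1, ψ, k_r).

(1, 3, 2, -1)

M: e_1·(1) + e_2·(-1) + e_3·(1) + e_4·(0) = 0
L: e_1·(1) + e_2·(1) + e_3·(-2) + e_4·(0) = 0
T: e_1·(1) + e_2·(-2) + e_3·(2) + e_4·(-1) = 0
Solving this homogeneous linear system for the smallest-integer solution (first nonzero entry positive) gives (1, 3, 2, -1).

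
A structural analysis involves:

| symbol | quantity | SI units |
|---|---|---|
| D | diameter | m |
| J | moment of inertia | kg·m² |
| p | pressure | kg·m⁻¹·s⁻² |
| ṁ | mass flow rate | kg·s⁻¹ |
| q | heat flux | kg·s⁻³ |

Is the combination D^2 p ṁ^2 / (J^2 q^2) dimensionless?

no

Sum the exponent of each base dimension across the product:
  M: 2·[D]_M − 2·[J]_M + [p]_M + 2·[ṁ]_M − 2·[q]_M = 2·(0) − 2·(1) + (1) + 2·(1) − 2·(1) = -1
  L: 2·[D]_L − 2·[J]_L + [p]_L + 2·[ṁ]_L − 2·[q]_L = 2·(1) − 2·(2) + (-1) + 2·(0) − 2·(0) = -3
  T: 2·[D]_T − 2·[J]_T + [p]_T + 2·[ṁ]_T − 2·[q]_T = 2·(0) − 2·(0) + (-2) + 2·(-1) − 2·(-3) = 2
Net dimensions [M⁻¹ L⁻³ T²] ≠ [1] — not dimensionless.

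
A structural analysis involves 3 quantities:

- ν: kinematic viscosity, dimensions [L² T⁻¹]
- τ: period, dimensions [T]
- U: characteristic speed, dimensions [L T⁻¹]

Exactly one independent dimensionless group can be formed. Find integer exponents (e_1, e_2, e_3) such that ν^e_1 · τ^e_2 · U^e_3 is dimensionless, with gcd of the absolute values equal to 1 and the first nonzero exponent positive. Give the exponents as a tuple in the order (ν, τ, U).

L: e_1·(2) + e_2·(0) + e_3·(1) = 0
T: e_1·(-1) + e_2·(1) + e_3·(-1) = 0
Solving this homogeneous linear system for the smallest-integer solution (first nonzero entry positive) gives (1, -1, -2).

(1, -1, -2)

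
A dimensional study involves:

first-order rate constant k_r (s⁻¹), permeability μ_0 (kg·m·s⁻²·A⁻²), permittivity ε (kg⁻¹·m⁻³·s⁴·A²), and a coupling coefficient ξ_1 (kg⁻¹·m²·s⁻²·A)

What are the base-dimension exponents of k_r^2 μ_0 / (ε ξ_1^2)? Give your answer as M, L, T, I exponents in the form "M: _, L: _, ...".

M: 4, L: 0, T: -4, I: -6

Collect each base-dimension exponent across the product:
  M: 2·(0) + (1) − (-1) − 2·(-1) = 4
  L: 2·(0) + (1) − (-3) − 2·(2) = 0
  T: 2·(-1) + (-2) − (4) − 2·(-2) = -4
  I: 2·(0) + (-2) − (2) − 2·(1) = -6
So the dimensions are [M⁴ T⁻⁴ I⁻⁶].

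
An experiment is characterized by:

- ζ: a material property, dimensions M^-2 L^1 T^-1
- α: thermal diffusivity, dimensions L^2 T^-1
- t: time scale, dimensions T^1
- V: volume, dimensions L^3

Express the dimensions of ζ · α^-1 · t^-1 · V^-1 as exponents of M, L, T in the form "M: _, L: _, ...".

M: -2, L: -4, T: -1

Collect each base-dimension exponent across the product:
  M: (-2) − (0) − (0) − (0) = -2
  L: (1) − (2) − (0) − (3) = -4
  T: (-1) − (-1) − (1) − (0) = -1
So the dimensions are [M⁻² L⁻⁴ T⁻¹].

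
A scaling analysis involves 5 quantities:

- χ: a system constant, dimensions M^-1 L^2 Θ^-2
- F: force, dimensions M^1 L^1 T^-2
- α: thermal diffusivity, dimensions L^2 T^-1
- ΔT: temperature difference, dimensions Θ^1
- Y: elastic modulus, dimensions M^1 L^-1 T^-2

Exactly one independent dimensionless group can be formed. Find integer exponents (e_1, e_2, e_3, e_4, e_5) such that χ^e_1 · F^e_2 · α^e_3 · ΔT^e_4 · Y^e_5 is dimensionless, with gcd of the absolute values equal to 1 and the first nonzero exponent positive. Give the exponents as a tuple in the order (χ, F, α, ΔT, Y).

(2, 3, -4, 4, -1)

M: e_1·(-1) + e_2·(1) + e_3·(0) + e_4·(0) + e_5·(1) = 0
L: e_1·(2) + e_2·(1) + e_3·(2) + e_4·(0) + e_5·(-1) = 0
T: e_1·(0) + e_2·(-2) + e_3·(-1) + e_4·(0) + e_5·(-2) = 0
Θ: e_1·(-2) + e_2·(0) + e_3·(0) + e_4·(1) + e_5·(0) = 0
Solving this homogeneous linear system for the smallest-integer solution (first nonzero entry positive) gives (2, 3, -4, 4, -1).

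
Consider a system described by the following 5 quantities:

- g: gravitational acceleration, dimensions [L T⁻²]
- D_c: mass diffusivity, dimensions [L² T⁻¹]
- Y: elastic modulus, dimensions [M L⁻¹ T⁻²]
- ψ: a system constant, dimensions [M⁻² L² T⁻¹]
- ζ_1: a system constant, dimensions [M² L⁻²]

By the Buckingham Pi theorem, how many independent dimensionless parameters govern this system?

There are 5 variables and 3 base dimensions (M, L, T).
The dimension matrix has rank 3.
Independent dimensionless groups: 5 − 3 = 2.

2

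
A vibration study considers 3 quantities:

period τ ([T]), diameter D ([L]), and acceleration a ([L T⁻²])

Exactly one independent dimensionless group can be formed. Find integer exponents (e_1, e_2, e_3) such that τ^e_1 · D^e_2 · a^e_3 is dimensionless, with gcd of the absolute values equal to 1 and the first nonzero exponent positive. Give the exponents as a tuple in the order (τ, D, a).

L: e_1·(0) + e_2·(1) + e_3·(1) = 0
T: e_1·(1) + e_2·(0) + e_3·(-2) = 0
Solving this homogeneous linear system for the smallest-integer solution (first nonzero entry positive) gives (2, -1, 1).

(2, -1, 1)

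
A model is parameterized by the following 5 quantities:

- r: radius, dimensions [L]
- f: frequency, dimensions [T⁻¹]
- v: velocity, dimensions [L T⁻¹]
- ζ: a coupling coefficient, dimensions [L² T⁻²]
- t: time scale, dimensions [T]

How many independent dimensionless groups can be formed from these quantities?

There are 5 variables and 2 base dimensions (L, T).
The dimension matrix has rank 2.
Independent dimensionless groups: 5 − 2 = 3.

3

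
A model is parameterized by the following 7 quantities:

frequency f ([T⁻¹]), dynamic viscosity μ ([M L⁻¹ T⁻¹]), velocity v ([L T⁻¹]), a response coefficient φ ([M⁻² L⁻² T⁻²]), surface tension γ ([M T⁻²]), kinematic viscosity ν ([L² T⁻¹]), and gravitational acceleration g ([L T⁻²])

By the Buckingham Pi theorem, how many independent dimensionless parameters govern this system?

There are 7 variables and 3 base dimensions (M, L, T).
The dimension matrix has rank 3.
Independent dimensionless groups: 7 − 3 = 4.

4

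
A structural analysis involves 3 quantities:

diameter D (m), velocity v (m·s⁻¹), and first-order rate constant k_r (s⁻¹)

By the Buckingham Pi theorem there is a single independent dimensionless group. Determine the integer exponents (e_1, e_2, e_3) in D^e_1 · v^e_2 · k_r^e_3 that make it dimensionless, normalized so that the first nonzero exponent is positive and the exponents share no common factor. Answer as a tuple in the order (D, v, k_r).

(1, -1, 1)

L: e_1·(1) + e_2·(1) + e_3·(0) = 0
T: e_1·(0) + e_2·(-1) + e_3·(-1) = 0
Solving this homogeneous linear system for the smallest-integer solution (first nonzero entry positive) gives (1, -1, 1).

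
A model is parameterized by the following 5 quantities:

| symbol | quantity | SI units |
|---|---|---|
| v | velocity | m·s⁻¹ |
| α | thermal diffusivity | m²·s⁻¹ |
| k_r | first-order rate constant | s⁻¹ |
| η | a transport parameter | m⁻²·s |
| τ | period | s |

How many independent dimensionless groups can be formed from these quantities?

3

There are 5 variables and 2 base dimensions (L, T).
The dimension matrix has rank 2.
Independent dimensionless groups: 5 − 2 = 3.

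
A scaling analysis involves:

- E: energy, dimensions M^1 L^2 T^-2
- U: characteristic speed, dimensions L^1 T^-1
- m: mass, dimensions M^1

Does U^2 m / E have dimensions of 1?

Sum the exponent of each base dimension across the product:
  M: −[E]_M + 2·[U]_M + [m]_M = −(1) + 2·(0) + (1) = 0
  L: −[E]_L + 2·[U]_L + [m]_L = −(2) + 2·(1) + (0) = 0
  T: −[E]_T + 2·[U]_T + [m]_T = −(-2) + 2·(-1) + (0) = 0
  N: −[E]_N + 2·[U]_N + [m]_N = −(0) + 2·(0) + (0) = 0
All base exponents vanish — dimensionless.

yes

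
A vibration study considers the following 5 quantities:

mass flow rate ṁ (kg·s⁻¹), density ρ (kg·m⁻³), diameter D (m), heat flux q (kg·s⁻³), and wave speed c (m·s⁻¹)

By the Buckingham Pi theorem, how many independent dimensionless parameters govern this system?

2

There are 5 variables and 3 base dimensions (M, L, T).
The dimension matrix has rank 3.
Independent dimensionless groups: 5 − 3 = 2.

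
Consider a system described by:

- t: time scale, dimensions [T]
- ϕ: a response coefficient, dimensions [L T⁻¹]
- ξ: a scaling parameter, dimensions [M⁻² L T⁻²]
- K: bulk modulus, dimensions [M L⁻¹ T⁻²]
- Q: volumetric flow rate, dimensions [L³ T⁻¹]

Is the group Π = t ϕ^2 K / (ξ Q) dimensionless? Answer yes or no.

no

Sum the exponent of each base dimension across the product:
  M: [t]_M + 2·[ϕ]_M − [ξ]_M + [K]_M − [Q]_M = (0) + 2·(0) − (-2) + (1) − (0) = 3
  L: [t]_L + 2·[ϕ]_L − [ξ]_L + [K]_L − [Q]_L = (0) + 2·(1) − (1) + (-1) − (3) = -3
  T: [t]_T + 2·[ϕ]_T − [ξ]_T + [K]_T − [Q]_T = (1) + 2·(-1) − (-2) + (-2) − (-1) = 0
Net dimensions [M³ L⁻³] ≠ [1] — not dimensionless.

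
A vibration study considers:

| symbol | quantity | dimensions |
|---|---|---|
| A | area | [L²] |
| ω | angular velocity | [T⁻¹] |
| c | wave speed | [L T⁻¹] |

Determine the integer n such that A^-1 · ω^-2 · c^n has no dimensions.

Balance the L exponent: (1)·n from c, plus −(2) − 2·(0) = -2 from the rest, must sum to zero.
n − 2 = 0, so n = 2.

2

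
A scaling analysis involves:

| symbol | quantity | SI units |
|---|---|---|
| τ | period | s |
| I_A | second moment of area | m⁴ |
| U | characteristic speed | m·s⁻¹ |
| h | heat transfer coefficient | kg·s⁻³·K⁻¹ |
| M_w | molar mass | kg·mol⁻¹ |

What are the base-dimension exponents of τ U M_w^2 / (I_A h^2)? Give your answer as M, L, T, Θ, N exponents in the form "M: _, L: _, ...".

Collect each base-dimension exponent across the product:
  M: (0) − (0) + (0) − 2·(1) + 2·(1) = 0
  L: (0) − (4) + (1) − 2·(0) + 2·(0) = -3
  T: (1) − (0) + (-1) − 2·(-3) + 2·(0) = 6
  Θ: (0) − (0) + (0) − 2·(-1) + 2·(0) = 2
  N: (0) − (0) + (0) − 2·(0) + 2·(-1) = -2
So the dimensions are [L⁻³ T⁶ Θ² N⁻²].

M: 0, L: -3, T: 6, Θ: 2, N: -2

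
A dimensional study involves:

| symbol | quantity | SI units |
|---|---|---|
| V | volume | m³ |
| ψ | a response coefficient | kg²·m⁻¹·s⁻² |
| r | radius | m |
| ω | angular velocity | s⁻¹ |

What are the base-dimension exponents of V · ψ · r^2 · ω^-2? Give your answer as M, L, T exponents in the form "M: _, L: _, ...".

Collect each base-dimension exponent across the product:
  M: (0) + (2) + 2·(0) − 2·(0) = 2
  L: (3) + (-1) + 2·(1) − 2·(0) = 4
  T: (0) + (-2) + 2·(0) − 2·(-1) = 0
So the dimensions are [M² L⁴].

M: 2, L: 4, T: 0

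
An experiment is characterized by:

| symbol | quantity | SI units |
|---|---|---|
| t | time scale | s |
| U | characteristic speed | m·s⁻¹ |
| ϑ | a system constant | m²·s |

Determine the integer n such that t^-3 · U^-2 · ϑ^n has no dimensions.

1

Balance the L exponent: (2)·n from ϑ, plus −3·(0) − 2·(1) = -2 from the rest, must sum to zero.
2n − 2 = 0, so n = 1.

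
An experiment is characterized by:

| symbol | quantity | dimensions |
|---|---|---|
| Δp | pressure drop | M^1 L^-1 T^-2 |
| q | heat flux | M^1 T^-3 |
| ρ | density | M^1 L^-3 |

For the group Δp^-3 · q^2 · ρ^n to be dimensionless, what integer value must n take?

Balance the M exponent: (1)·n from ρ, plus −3·(1) + 2·(1) = -1 from the rest, must sum to zero.
n − 1 = 0, so n = 1.

1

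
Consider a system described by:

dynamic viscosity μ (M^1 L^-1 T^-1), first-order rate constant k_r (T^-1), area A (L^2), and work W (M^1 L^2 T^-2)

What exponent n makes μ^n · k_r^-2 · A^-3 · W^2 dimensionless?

-2

Balance the M exponent: (1)·n from μ, plus −2·(0) − 3·(0) + 2·(1) = 2 from the rest, must sum to zero.
n + 2 = 0, so n = -2.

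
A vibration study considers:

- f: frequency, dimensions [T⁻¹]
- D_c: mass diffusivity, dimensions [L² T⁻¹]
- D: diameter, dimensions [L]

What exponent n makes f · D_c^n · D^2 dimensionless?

Balance the L exponent: (2)·n from D_c, plus (0) + 2·(1) = 2 from the rest, must sum to zero.
2n + 2 = 0, so n = -1.

-1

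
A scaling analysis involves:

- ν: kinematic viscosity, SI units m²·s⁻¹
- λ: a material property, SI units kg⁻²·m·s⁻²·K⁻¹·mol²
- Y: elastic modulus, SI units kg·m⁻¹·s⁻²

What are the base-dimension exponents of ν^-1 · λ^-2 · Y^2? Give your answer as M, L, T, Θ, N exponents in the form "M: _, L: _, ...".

M: 6, L: -6, T: 1, Θ: 2, N: -4

Collect each base-dimension exponent across the product:
  M: −(0) − 2·(-2) + 2·(1) = 6
  L: −(2) − 2·(1) + 2·(-1) = -6
  T: −(-1) − 2·(-2) + 2·(-2) = 1
  Θ: −(0) − 2·(-1) + 2·(0) = 2
  N: −(0) − 2·(2) + 2·(0) = -4
So the dimensions are [M⁶ L⁻⁶ T Θ² N⁻⁴].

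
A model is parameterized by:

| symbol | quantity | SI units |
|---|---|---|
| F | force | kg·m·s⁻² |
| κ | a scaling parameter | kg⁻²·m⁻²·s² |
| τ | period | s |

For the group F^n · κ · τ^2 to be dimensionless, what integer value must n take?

Balance the M exponent: (1)·n from F, plus (-2) + 2·(0) = -2 from the rest, must sum to zero.
n − 2 = 0, so n = 2.

2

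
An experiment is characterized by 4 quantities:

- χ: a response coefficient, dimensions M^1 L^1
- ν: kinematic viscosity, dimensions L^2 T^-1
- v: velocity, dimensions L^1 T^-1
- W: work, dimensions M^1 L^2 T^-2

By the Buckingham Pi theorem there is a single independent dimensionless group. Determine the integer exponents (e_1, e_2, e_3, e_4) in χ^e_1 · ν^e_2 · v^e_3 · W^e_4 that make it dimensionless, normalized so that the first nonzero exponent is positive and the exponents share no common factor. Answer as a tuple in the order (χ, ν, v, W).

M: e_1·(1) + e_2·(0) + e_3·(0) + e_4·(1) = 0
L: e_1·(1) + e_2·(2) + e_3·(1) + e_4·(2) = 0
T: e_1·(0) + e_2·(-1) + e_3·(-1) + e_4·(-2) = 0
Solving this homogeneous linear system for the smallest-integer solution (first nonzero entry positive) gives (1, -1, 3, -1).

(1, -1, 3, -1)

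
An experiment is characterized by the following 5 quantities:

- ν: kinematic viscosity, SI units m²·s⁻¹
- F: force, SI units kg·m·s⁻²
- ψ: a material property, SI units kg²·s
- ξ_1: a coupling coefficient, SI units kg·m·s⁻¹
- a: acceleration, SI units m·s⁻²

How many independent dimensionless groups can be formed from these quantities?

There are 5 variables and 3 base dimensions (M, L, T).
The dimension matrix has rank 3.
Independent dimensionless groups: 5 − 3 = 2.

2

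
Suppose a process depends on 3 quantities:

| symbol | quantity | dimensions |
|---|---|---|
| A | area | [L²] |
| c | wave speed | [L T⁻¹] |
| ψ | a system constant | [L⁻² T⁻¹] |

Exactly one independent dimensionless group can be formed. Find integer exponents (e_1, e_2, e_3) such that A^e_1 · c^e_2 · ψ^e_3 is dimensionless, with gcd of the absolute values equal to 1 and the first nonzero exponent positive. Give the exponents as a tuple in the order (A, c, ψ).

(3, -2, 2)

L: e_1·(2) + e_2·(1) + e_3·(-2) = 0
T: e_1·(0) + e_2·(-1) + e_3·(-1) = 0
Solving this homogeneous linear system for the smallest-integer solution (first nonzero entry positive) gives (3, -2, 2).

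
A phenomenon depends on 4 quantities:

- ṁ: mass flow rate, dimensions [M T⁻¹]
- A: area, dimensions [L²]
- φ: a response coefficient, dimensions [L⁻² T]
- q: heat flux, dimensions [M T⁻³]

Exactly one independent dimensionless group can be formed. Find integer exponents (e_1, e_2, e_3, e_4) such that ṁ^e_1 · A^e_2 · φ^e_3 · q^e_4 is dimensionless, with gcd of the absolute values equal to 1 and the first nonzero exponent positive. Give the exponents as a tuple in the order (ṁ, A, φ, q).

(1, -2, -2, -1)

M: e_1·(1) + e_2·(0) + e_3·(0) + e_4·(1) = 0
L: e_1·(0) + e_2·(2) + e_3·(-2) + e_4·(0) = 0
T: e_1·(-1) + e_2·(0) + e_3·(1) + e_4·(-3) = 0
Solving this homogeneous linear system for the smallest-integer solution (first nonzero entry positive) gives (1, -2, -2, -1).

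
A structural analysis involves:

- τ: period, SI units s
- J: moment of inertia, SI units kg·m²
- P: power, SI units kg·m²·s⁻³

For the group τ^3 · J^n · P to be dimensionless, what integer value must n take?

-1

Balance the M exponent: (1)·n from J, plus 3·(0) + (1) = 1 from the rest, must sum to zero.
n + 1 = 0, so n = -1.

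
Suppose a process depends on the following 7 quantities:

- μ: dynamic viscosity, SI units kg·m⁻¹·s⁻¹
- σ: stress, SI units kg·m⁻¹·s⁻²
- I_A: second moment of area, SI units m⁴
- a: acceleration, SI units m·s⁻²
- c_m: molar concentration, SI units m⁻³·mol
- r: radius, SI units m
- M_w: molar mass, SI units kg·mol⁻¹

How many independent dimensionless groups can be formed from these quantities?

There are 7 variables and 4 base dimensions (M, L, T, N).
The dimension matrix has rank 4.
Independent dimensionless groups: 7 − 4 = 3.

3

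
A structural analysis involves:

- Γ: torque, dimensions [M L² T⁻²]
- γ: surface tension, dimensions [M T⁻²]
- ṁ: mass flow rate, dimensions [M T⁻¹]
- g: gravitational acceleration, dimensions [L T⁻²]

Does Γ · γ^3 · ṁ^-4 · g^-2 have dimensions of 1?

Sum the exponent of each base dimension across the product:
  M: [Γ]_M + 3·[γ]_M − 4·[ṁ]_M − 2·[g]_M = (1) + 3·(1) − 4·(1) − 2·(0) = 0
  L: [Γ]_L + 3·[γ]_L − 4·[ṁ]_L − 2·[g]_L = (2) + 3·(0) − 4·(0) − 2·(1) = 0
  T: [Γ]_T + 3·[γ]_T − 4·[ṁ]_T − 2·[g]_T = (-2) + 3·(-2) − 4·(-1) − 2·(-2) = 0
All base exponents vanish — dimensionless.

yes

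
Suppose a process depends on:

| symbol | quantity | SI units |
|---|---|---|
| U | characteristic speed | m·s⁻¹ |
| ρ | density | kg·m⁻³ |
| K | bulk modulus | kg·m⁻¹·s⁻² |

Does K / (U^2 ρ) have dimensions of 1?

yes

Sum the exponent of each base dimension across the product:
  M: −2·[U]_M − [ρ]_M + [K]_M = −2·(0) − (1) + (1) = 0
  L: −2·[U]_L − [ρ]_L + [K]_L = −2·(1) − (-3) + (-1) = 0
  T: −2·[U]_T − [ρ]_T + [K]_T = −2·(-1) − (0) + (-2) = 0
  I: −2·[U]_I − [ρ]_I + [K]_I = −2·(0) − (0) + (0) = 0
All base exponents vanish — dimensionless.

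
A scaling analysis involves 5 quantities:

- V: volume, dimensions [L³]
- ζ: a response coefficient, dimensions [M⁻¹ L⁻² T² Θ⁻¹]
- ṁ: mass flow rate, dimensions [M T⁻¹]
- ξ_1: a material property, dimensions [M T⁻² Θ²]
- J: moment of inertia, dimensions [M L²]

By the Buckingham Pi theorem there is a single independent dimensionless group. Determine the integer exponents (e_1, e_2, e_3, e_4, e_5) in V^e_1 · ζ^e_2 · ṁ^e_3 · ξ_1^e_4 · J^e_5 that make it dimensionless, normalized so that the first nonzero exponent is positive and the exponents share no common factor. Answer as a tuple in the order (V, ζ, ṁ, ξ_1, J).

M: e_1·(0) + e_2·(-1) + e_3·(1) + e_4·(1) + e_5·(1) = 0
L: e_1·(3) + e_2·(-2) + e_3·(0) + e_4·(0) + e_5·(2) = 0
T: e_1·(0) + e_2·(2) + e_3·(-1) + e_4·(-2) + e_5·(0) = 0
Θ: e_1·(0) + e_2·(-1) + e_3·(0) + e_4·(2) + e_5·(0) = 0
Solving this homogeneous linear system for the smallest-integer solution (first nonzero entry positive) gives (2, 2, 2, 1, -1).

(2, 2, 2, 1, -1)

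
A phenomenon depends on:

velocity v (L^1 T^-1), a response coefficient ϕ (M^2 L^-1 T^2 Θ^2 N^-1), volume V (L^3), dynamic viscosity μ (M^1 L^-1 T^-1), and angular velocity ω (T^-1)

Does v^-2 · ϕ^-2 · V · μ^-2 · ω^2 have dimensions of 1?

Sum the exponent of each base dimension across the product:
  M: −2·[v]_M − 2·[ϕ]_M + [V]_M − 2·[μ]_M + 2·[ω]_M = −2·(0) − 2·(2) + (0) − 2·(1) + 2·(0) = -6
  L: −2·[v]_L − 2·[ϕ]_L + [V]_L − 2·[μ]_L + 2·[ω]_L = −2·(1) − 2·(-1) + (3) − 2·(-1) + 2·(0) = 5
  T: −2·[v]_T − 2·[ϕ]_T + [V]_T − 2·[μ]_T + 2·[ω]_T = −2·(-1) − 2·(2) + (0) − 2·(-1) + 2·(-1) = -2
  Θ: −2·[v]_Θ − 2·[ϕ]_Θ + [V]_Θ − 2·[μ]_Θ + 2·[ω]_Θ = −2·(0) − 2·(2) + (0) − 2·(0) + 2·(0) = -4
  N: −2·[v]_N − 2·[ϕ]_N + [V]_N − 2·[μ]_N + 2·[ω]_N = −2·(0) − 2·(-1) + (0) − 2·(0) + 2·(0) = 2
Net dimensions [M⁻⁶ L⁵ T⁻² Θ⁻⁴ N²] ≠ [1] — not dimensionless.

no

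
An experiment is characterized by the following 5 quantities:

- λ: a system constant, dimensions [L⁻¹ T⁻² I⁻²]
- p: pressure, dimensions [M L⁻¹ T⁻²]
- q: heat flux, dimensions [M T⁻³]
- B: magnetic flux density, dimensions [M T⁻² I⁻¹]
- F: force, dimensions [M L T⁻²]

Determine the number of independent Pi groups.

There are 5 variables and 4 base dimensions (M, L, T, I).
The dimension matrix has rank 4.
Independent dimensionless groups: 5 − 4 = 1.

1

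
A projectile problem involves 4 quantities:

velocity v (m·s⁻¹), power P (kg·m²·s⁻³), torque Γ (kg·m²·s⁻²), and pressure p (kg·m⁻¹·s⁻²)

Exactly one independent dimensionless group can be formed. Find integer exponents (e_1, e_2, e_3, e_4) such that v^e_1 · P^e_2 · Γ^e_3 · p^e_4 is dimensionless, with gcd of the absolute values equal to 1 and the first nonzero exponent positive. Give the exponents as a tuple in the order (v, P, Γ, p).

(3, -3, 2, 1)

M: e_1·(0) + e_2·(1) + e_3·(1) + e_4·(1) = 0
L: e_1·(1) + e_2·(2) + e_3·(2) + e_4·(-1) = 0
T: e_1·(-1) + e_2·(-3) + e_3·(-2) + e_4·(-2) = 0
Solving this homogeneous linear system for the smallest-integer solution (first nonzero entry positive) gives (3, -3, 2, 1).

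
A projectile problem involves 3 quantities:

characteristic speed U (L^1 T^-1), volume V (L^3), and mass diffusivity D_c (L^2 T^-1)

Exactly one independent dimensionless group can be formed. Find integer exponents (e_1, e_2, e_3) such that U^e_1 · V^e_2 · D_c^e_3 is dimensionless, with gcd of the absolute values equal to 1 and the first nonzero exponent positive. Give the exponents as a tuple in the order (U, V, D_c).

L: e_1·(1) + e_2·(3) + e_3·(2) = 0
T: e_1·(-1) + e_2·(0) + e_3·(-1) = 0
Solving this homogeneous linear system for the smallest-integer solution (first nonzero entry positive) gives (3, 1, -3).

(3, 1, -3)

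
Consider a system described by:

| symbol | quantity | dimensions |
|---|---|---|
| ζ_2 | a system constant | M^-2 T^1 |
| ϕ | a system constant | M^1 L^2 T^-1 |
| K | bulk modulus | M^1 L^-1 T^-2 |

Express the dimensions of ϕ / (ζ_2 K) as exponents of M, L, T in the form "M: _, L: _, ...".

M: 2, L: 3, T: 0

Collect each base-dimension exponent across the product:
  M: −(-2) + (1) − (1) = 2
  L: −(0) + (2) − (-1) = 3
  T: −(1) + (-1) − (-2) = 0
So the dimensions are [M² L³].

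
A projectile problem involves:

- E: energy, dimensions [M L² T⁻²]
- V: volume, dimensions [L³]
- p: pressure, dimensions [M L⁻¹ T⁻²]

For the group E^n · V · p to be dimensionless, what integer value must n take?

-1

Balance the M exponent: (1)·n from E, plus (0) + (1) = 1 from the rest, must sum to zero.
n + 1 = 0, so n = -1.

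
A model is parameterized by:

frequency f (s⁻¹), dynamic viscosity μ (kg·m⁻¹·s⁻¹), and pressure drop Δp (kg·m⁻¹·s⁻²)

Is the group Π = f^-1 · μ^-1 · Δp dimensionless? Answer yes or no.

Sum the exponent of each base dimension across the product:
  M: −[f]_M − [μ]_M + [Δp]_M = −(0) − (1) + (1) = 0
  L: −[f]_L − [μ]_L + [Δp]_L = −(0) − (-1) + (-1) = 0
  T: −[f]_T − [μ]_T + [Δp]_T = −(-1) − (-1) + (-2) = 0
All base exponents vanish — dimensionless.

yes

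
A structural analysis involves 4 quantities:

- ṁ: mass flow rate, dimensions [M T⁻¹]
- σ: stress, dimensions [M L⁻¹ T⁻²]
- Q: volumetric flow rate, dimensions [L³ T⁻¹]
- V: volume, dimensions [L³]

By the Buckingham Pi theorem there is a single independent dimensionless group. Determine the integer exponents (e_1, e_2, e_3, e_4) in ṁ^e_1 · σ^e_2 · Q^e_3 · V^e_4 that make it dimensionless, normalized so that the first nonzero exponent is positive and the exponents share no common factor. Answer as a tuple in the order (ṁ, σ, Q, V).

M: e_1·(1) + e_2·(1) + e_3·(0) + e_4·(0) = 0
L: e_1·(0) + e_2·(-1) + e_3·(3) + e_4·(3) = 0
T: e_1·(-1) + e_2·(-2) + e_3·(-1) + e_4·(0) = 0
Solving this homogeneous linear system for the smallest-integer solution (first nonzero entry positive) gives (3, -3, 3, -4).

(3, -3, 3, -4)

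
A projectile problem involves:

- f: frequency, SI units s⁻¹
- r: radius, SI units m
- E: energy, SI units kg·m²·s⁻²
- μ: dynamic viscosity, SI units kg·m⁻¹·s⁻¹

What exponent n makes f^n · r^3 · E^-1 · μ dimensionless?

Balance the T exponent: (-1)·n from f, plus 3·(0) − (-2) + (-1) = 1 from the rest, must sum to zero.
−n + 1 = 0, so n = 1.

1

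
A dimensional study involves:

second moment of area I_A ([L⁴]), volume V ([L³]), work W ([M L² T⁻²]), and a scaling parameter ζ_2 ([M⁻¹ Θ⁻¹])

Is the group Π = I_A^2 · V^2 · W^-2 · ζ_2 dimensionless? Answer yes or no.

no

Sum the exponent of each base dimension across the product:
  M: 2·[I_A]_M + 2·[V]_M − 2·[W]_M + [ζ_2]_M = 2·(0) + 2·(0) − 2·(1) + (-1) = -3
  L: 2·[I_A]_L + 2·[V]_L − 2·[W]_L + [ζ_2]_L = 2·(4) + 2·(3) − 2·(2) + (0) = 10
  T: 2·[I_A]_T + 2·[V]_T − 2·[W]_T + [ζ_2]_T = 2·(0) + 2·(0) − 2·(-2) + (0) = 4
  Θ: 2·[I_A]_Θ + 2·[V]_Θ − 2·[W]_Θ + [ζ_2]_Θ = 2·(0) + 2·(0) − 2·(0) + (-1) = -1
Net dimensions [M⁻³ L¹⁰ T⁴ Θ⁻¹] ≠ [1] — not dimensionless.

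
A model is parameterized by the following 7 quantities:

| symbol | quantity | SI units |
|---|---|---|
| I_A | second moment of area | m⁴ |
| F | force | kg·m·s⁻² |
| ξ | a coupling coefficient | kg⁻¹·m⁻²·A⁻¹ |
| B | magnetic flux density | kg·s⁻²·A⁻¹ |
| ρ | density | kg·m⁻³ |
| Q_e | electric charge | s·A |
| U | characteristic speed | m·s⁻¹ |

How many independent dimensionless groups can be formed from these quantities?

3

There are 7 variables and 4 base dimensions (M, L, T, I).
The dimension matrix has rank 4.
Independent dimensionless groups: 7 − 4 = 3.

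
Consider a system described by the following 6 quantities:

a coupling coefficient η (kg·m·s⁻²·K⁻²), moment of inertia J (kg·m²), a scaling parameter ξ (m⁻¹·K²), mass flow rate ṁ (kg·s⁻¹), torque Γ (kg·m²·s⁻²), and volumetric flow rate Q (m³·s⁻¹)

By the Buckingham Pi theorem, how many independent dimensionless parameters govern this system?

2

There are 6 variables and 4 base dimensions (M, L, T, Θ).
The dimension matrix has rank 4.
Independent dimensionless groups: 6 − 4 = 2.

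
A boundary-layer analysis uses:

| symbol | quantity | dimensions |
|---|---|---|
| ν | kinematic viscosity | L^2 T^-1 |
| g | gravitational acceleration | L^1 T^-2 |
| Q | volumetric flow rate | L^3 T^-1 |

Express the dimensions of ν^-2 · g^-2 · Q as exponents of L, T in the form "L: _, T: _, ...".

L: -3, T: 5

Collect each base-dimension exponent across the product:
  L: −2·(2) − 2·(1) + (3) = -3
  T: −2·(-1) − 2·(-2) + (-1) = 5
So the dimensions are [L⁻³ T⁵].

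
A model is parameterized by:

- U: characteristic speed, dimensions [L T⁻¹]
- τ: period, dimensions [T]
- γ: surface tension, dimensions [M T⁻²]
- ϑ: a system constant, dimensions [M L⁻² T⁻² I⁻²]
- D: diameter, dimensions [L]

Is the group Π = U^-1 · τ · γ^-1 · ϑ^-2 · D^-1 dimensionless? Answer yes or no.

no

Sum the exponent of each base dimension across the product:
  M: −[U]_M + [τ]_M − [γ]_M − 2·[ϑ]_M − [D]_M = −(0) + (0) − (1) − 2·(1) − (0) = -3
  L: −[U]_L + [τ]_L − [γ]_L − 2·[ϑ]_L − [D]_L = −(1) + (0) − (0) − 2·(-2) − (1) = 2
  T: −[U]_T + [τ]_T − [γ]_T − 2·[ϑ]_T − [D]_T = −(-1) + (1) − (-2) − 2·(-2) − (0) = 8
  I: −[U]_I + [τ]_I − [γ]_I − 2·[ϑ]_I − [D]_I = −(0) + (0) − (0) − 2·(-2) − (0) = 4
Net dimensions [M⁻³ L² T⁸ I⁴] ≠ [1] — not dimensionless.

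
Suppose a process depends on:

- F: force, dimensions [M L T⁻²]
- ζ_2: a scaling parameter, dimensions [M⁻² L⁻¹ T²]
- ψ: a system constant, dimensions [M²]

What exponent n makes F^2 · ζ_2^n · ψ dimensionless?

Balance the M exponent: (-2)·n from ζ_2, plus 2·(1) + (2) = 4 from the rest, must sum to zero.
-2n + 4 = 0, so n = 2.

2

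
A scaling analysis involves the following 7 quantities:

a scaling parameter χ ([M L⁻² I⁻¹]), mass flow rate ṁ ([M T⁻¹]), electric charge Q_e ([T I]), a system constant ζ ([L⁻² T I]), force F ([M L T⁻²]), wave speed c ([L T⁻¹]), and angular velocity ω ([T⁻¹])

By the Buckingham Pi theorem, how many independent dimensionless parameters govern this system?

3

There are 7 variables and 4 base dimensions (M, L, T, I).
The dimension matrix has rank 4.
Independent dimensionless groups: 7 − 4 = 3.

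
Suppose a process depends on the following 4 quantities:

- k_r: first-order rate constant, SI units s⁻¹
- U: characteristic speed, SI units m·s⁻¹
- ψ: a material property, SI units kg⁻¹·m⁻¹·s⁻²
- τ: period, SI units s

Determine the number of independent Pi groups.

There are 4 variables and 3 base dimensions (M, L, T).
The dimension matrix has rank 3.
Independent dimensionless groups: 4 − 3 = 1.

1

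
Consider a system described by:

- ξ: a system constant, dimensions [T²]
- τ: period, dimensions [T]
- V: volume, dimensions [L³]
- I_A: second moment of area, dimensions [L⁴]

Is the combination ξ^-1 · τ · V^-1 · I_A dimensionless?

no

Sum the exponent of each base dimension across the product:
  L: −[ξ]_L + [τ]_L − [V]_L + [I_A]_L = −(0) + (0) − (3) + (4) = 1
  T: −[ξ]_T + [τ]_T − [V]_T + [I_A]_T = −(2) + (1) − (0) + (0) = -1
Net dimensions [L T⁻¹] ≠ [1] — not dimensionless.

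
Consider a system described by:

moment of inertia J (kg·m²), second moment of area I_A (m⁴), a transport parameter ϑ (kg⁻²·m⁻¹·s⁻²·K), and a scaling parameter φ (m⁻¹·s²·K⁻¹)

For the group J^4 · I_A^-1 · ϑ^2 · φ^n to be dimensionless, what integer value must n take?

Balance the L exponent: (-1)·n from φ, plus 4·(2) − (4) + 2·(-1) = 2 from the rest, must sum to zero.
−n + 2 = 0, so n = 2.

2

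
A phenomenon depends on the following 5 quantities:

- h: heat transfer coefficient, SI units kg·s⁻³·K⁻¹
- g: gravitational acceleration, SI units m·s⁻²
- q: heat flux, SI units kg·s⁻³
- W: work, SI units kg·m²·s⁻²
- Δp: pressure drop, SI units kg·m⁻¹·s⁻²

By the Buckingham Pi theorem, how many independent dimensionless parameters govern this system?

1

There are 5 variables and 4 base dimensions (M, L, T, Θ).
The dimension matrix has rank 4.
Independent dimensionless groups: 5 − 4 = 1.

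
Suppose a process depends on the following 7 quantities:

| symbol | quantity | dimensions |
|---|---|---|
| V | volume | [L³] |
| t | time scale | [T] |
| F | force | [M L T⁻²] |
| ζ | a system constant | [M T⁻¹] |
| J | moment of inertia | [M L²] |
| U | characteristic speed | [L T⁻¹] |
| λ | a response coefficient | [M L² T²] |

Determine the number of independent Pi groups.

There are 7 variables and 3 base dimensions (M, L, T).
The dimension matrix has rank 3.
Independent dimensionless groups: 7 − 3 = 4.

4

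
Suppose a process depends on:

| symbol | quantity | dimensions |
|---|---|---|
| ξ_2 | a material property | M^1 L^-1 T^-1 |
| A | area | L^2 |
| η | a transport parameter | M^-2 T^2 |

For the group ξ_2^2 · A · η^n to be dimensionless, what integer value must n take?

Balance the M exponent: (-2)·n from η, plus 2·(1) + (0) = 2 from the rest, must sum to zero.
-2n + 2 = 0, so n = 1.

1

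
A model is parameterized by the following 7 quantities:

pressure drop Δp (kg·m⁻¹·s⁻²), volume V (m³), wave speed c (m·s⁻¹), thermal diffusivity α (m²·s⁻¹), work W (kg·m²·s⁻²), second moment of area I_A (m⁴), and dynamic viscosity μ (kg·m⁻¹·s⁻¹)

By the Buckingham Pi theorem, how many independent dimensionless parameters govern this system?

4

There are 7 variables and 3 base dimensions (M, L, T).
The dimension matrix has rank 3.
Independent dimensionless groups: 7 − 3 = 4.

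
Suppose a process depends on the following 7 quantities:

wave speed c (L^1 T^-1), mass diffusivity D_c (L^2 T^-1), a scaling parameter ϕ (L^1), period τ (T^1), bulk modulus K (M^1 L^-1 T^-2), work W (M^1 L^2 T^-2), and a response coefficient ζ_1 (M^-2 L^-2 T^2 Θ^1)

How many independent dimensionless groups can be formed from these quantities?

3

There are 7 variables and 4 base dimensions (M, L, T, Θ).
The dimension matrix has rank 4.
Independent dimensionless groups: 7 − 4 = 3.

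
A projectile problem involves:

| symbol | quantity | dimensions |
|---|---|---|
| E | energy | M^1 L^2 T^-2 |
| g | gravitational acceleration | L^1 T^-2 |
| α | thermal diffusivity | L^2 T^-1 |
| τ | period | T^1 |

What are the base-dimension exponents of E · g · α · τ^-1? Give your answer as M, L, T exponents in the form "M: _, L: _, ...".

M: 1, L: 5, T: -6

Collect each base-dimension exponent across the product:
  M: (1) + (0) + (0) − (0) = 1
  L: (2) + (1) + (2) − (0) = 5
  T: (-2) + (-2) + (-1) − (1) = -6
So the dimensions are [M L⁵ T⁻⁶].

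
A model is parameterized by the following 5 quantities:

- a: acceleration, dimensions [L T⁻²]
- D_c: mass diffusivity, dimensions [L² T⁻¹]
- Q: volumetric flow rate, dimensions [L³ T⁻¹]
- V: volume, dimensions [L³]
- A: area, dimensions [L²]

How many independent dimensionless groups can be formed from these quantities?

3

There are 5 variables and 2 base dimensions (L, T).
The dimension matrix has rank 2.
Independent dimensionless groups: 5 − 2 = 3.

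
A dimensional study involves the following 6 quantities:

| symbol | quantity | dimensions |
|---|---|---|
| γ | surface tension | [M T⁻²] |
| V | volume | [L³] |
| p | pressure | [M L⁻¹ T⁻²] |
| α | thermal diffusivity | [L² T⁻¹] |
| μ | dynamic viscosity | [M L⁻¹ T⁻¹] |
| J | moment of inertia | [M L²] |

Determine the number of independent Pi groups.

There are 6 variables and 3 base dimensions (M, L, T).
The dimension matrix has rank 3.
Independent dimensionless groups: 6 − 3 = 3.

3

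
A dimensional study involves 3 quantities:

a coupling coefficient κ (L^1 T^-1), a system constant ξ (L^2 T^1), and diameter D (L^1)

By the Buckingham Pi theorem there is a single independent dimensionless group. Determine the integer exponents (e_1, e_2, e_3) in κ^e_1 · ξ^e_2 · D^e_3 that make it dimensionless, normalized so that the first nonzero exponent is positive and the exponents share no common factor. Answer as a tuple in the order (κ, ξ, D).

L: e_1·(1) + e_2·(2) + e_3·(1) = 0
T: e_1·(-1) + e_2·(1) + e_3·(0) = 0
Solving this homogeneous linear system for the smallest-integer solution (first nonzero entry positive) gives (1, 1, -3).

(1, 1, -3)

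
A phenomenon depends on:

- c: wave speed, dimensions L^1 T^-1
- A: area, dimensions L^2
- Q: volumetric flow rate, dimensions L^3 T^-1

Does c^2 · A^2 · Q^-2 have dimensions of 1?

Sum the exponent of each base dimension across the product:
  M: 2·[c]_M + 2·[A]_M − 2·[Q]_M = 2·(0) + 2·(0) − 2·(0) = 0
  L: 2·[c]_L + 2·[A]_L − 2·[Q]_L = 2·(1) + 2·(2) − 2·(3) = 0
  T: 2·[c]_T + 2·[A]_T − 2·[Q]_T = 2·(-1) + 2·(0) − 2·(-1) = 0
  I: 2·[c]_I + 2·[A]_I − 2·[Q]_I = 2·(0) + 2·(0) − 2·(0) = 0
All base exponents vanish — dimensionless.

yes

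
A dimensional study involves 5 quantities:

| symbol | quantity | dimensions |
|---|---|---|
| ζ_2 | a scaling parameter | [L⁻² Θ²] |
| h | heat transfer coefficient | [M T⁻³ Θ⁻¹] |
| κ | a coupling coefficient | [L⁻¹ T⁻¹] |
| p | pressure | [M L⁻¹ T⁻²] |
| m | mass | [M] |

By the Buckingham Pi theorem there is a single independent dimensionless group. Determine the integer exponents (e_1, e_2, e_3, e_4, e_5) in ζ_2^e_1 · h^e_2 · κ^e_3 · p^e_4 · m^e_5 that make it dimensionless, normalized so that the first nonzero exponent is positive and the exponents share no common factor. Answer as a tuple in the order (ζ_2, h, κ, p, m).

M: e_1·(0) + e_2·(1) + e_3·(0) + e_4·(1) + e_5·(1) = 0
L: e_1·(-2) + e_2·(0) + e_3·(-1) + e_4·(-1) + e_5·(0) = 0
T: e_1·(0) + e_2·(-3) + e_3·(-1) + e_4·(-2) + e_5·(0) = 0
Θ: e_1·(2) + e_2·(-1) + e_3·(0) + e_4·(0) + e_5·(0) = 0
Solving this homogeneous linear system for the smallest-integer solution (first nonzero entry positive) gives (1, 2, 2, -4, 2).

(1, 2, 2, -4, 2)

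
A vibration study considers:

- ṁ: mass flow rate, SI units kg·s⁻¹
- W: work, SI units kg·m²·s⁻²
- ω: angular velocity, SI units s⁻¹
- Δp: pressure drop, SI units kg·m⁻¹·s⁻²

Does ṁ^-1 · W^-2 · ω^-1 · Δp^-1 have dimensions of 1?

Sum the exponent of each base dimension across the product:
  M: −[ṁ]_M − 2·[W]_M − [ω]_M − [Δp]_M = −(1) − 2·(1) − (0) − (1) = -4
  L: −[ṁ]_L − 2·[W]_L − [ω]_L − [Δp]_L = −(0) − 2·(2) − (0) − (-1) = -3
  T: −[ṁ]_T − 2·[W]_T − [ω]_T − [Δp]_T = −(-1) − 2·(-2) − (-1) − (-2) = 8
Net dimensions [M⁻⁴ L⁻³ T⁸] ≠ [1] — not dimensionless.

no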